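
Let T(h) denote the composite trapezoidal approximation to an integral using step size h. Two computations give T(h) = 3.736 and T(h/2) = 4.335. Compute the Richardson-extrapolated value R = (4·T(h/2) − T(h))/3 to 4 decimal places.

R = (4·T(h/2) − T(h)) / 3 = (4·4.335 − 3.736)/3 = (13.604)/3 = 4.5347.

4.5347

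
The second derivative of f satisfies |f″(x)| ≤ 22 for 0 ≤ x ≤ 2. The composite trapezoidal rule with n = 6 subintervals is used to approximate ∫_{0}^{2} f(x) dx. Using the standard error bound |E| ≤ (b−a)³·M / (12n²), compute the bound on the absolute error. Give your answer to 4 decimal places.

|E| ≤ (2)³·22 / (12·6²) = 176/432 = 0.4074.

0.4074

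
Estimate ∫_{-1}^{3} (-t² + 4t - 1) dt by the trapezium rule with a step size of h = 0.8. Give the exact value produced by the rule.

h = (3 − (-1))/5 = 0.8.
Nodes t₀,…,t₅ = -1, -0.2, 0.6, 1.4, 2.2, 3.
f(t) = -t² + 4t - 1: f₀=-6, f₁=-1.84, f₂=1.04, f₃=2.64, f₄=2.96, f₅=2.
(h/2)·[f₀ + 2f₁ + 2f₂ + 2f₃ + 2f₄ + f₅] = 0.4·(5.6) = 2.24.

2.24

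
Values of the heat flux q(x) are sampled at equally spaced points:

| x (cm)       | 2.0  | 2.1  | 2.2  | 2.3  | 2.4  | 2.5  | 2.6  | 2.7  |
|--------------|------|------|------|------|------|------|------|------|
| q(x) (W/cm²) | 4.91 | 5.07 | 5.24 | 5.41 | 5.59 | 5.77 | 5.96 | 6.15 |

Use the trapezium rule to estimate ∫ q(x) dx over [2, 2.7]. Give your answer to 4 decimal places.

3.8570

h = 0.1, n = 7.
(h/2)·[y₀ + 2y₁ + 2y₂ + 2y₃ + 2y₄ + 2y₅ + 2y₆ + y₇] = 0.05·(77.14) = 3.8570.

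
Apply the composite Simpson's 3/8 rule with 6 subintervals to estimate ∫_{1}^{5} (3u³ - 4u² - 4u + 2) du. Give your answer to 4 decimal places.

262.6667

h = (5 − 1)/6 = 0.666667.
Nodes u₀,…,u₆ = 1, 1.666667, 2.333333, 3, 3.666667, 4.333333, 5.
f(u) = 3u³ - 4u² - 4u + 2: f₀=-3, f₁=-1.888889, f₂=9, f₃=35, f₄=81.444444, f₅=153.666667, f₆=257.
(3h/8)·[f₀ + 3f₁ + 3f₂ + 2f₃ + 3f₄ + 3f₅ + f₆] = 0.25·(1050.666667) = 262.6667.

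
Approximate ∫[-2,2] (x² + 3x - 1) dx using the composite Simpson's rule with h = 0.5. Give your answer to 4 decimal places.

1.3333

h = (2 − (-2))/8 = 0.5.
Nodes x₀,…,x₈ = -2, -1.5, -1, -0.5, 0, 0.5, 1, 1.5, 2.
f(x) = x² + 3x - 1: f₀=-3, f₁=-3.25, f₂=-3, f₃=-2.25, f₄=-1, f₅=0.75, f₆=3, f₇=5.75, f₈=9.
(h/3)·[f₀ + 4f₁ + 2f₂ + 4f₃ + 2f₄ + 4f₅ + 2f₆ + 4f₇ + f₈] = 0.166667·(8) = 1.3333.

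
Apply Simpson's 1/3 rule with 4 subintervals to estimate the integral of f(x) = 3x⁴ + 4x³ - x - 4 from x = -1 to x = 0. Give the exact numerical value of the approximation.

h = (0 − (-1))/4 = 0.25.
Nodes x₀,…,x₄ = -1, -0.75, -0.5, -0.25, 0.
f(x) = 3x⁴ + 4x³ - x - 4: f₀=-4, f₁=-3.98828125, f₂=-3.8125, f₃=-3.80078125, f₄=-4.
(h/3)·[f₀ + 4f₁ + 2f₂ + 4f₃ + f₄] = 0.083333·(-46.78125) = -3.8984375.

-3.8984375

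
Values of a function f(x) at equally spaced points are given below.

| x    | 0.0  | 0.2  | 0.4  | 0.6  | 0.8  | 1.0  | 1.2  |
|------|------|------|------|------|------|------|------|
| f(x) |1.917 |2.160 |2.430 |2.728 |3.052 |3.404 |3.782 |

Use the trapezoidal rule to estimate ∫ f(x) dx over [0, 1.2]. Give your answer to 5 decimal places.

3.32470

h = 0.2, n = 6.
(h/2)·[y₀ + 2y₁ + 2y₂ + 2y₃ + 2y₄ + 2y₅ + y₆] = 0.1·(33.247) = 3.32470.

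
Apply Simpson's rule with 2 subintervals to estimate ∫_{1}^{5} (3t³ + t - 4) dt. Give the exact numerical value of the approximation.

464

h = (5 − 1)/2 = 2.
Nodes t₀,…,t₂ = 1, 3, 5.
f(t) = 3t³ + t - 4: f₀=0, f₁=80, f₂=376.
(h/3)·[f₀ + 4f₁ + f₂] = 0.666667·(696) = 464.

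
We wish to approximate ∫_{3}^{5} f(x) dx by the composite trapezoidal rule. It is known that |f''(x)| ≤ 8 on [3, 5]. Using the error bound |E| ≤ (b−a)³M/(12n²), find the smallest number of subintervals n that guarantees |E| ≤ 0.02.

Need 64/(12n²) ≤ 0.02.
n² ≥ 64/(12·0.02) = 266.667 ⇒ n ≥ 16.3299, so the smallest n is 17.

17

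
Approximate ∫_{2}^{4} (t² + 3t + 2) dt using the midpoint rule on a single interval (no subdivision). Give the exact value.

40

M = (b−a)·f(3) = 2·(20) = 40.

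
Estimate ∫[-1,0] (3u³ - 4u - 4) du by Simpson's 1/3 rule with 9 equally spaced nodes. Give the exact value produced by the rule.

-2.75

h = (0 − (-1))/8 = 0.125.
Nodes u₀,…,u₈ = -1, -0.875, -0.75, -0.625, -0.5, -0.375, -0.25, -0.125, 0.
f(u) = 3u³ - 4u - 4: f₀=-3, f₁=-2.509765625, f₂=-2.265625, f₃=-2.232421875, f₄=-2.375, f₅=-2.658203125, f₆=-3.046875, f₇=-3.505859375, f₈=-4.
(h/3)·[f₀ + 4f₁ + 2f₂ + 4f₃ + 2f₄ + 4f₅ + 2f₆ + 4f₇ + f₈] = 0.041667·(-66) = -2.75.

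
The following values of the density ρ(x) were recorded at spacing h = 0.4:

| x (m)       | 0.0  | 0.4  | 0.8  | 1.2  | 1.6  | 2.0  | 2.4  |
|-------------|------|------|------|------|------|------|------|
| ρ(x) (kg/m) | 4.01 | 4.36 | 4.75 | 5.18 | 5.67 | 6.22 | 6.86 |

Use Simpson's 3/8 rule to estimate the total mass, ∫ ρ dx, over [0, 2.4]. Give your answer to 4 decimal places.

h = 0.4, n = 6.
(3h/8)·[y₀ + 3y₁ + 3y₂ + 2y₃ + 3y₄ + 3y₅ + y₆] = 0.15·(84.23) = 12.6345.

12.6345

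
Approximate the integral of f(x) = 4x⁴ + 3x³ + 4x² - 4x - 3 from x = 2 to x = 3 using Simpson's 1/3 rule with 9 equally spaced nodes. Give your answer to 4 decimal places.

h = (3 − 2)/8 = 0.125.
Nodes x₀,…,x₈ = 2, 2.125, 2.25, 2.375, 2.5, 2.625, 2.75, 2.875, 3.
f(x) = 4x⁴ + 3x³ + 4x² - 4x - 3: f₀=93, f₁=116.9130859375, f₂=144.9375, f₃=177.5185546875, f₄=215.125, f₅=258.2490234375, f₆=307.40625, f₇=363.1357421875, f₈=426.
(h/3)·[f₀ + 4f₁ + 2f₂ + 4f₃ + 2f₄ + 4f₅ + 2f₆ + 4f₇ + f₈] = 0.041667·(5517.203125) = 229.8835.

229.8835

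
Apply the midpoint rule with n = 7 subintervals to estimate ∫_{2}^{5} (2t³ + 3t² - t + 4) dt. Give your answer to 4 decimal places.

h = (5 − 2)/7 = 0.428571.
Midpoints m₁,…,m₇ = 2.214286, 2.642857, 3.071429, 3.5, 3.928571, 4.357143, 4.785714.
f(m₁)=38.208455, f(m₂)=59.230321, f(m₃)=87.179300, f(m₄)=123, f(m₅)=167.637026, f(m₆)=222.034985, f(m₇)=287.138484.
h·[f(m₁) + f(m₂) + f(m₃) + f(m₄) + f(m₅) + f(m₆) + f(m₇)] = 0.428571·(984.428571) = 421.8980.

421.8980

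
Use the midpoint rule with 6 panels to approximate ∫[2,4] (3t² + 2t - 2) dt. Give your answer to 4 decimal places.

h = (4 − 2)/6 = 0.333333.
Midpoints m₁,…,m₆ = 2.166667, 2.5, 2.833333, 3.166667, 3.5, 3.833333.
f(m₁)=16.416667, f(m₂)=21.75, f(m₃)=27.75, f(m₄)=34.416667, f(m₅)=41.75, f(m₆)=49.75.
h·[f(m₁) + f(m₂) + f(m₃) + f(m₄) + f(m₅) + f(m₆)] = 0.333333·(191.833333) = 63.9444.

63.9444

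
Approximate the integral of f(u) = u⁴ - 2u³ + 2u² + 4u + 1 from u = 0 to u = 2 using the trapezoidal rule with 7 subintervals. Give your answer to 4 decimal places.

h = (2 − 0)/7 = 0.285714.
Nodes u₀,…,u₇ = 0, 0.285714, 0.571429, 0.857143, 1.142857, 1.428571, 1.714286, 2.
f(u) = u⁴ - 2u³ + 2u² + 4u + 1: f₀=1, f₁=2.266139, f₂=3.672220, f₃=5.178259, f₄=6.904207, f₅=9.129946, f₆=12.295294, f₇=17.
(h/2)·[f₀ + 2f₁ + 2f₂ + 2f₃ + 2f₄ + 2f₅ + 2f₆ + f₇] = 0.142857·(96.892128) = 13.8417.

13.8417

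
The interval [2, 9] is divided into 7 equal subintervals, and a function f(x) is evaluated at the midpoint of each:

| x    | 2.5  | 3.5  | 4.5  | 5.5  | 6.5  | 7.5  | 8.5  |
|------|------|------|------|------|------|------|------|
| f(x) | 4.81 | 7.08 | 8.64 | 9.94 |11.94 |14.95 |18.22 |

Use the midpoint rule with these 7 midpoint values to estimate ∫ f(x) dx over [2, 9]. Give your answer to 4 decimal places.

h = 1, n = 7.
h·[y(m₁) + y(m₂) + y(m₃) + y(m₄) + y(m₅) + y(m₆) + y(m₇)] = 1·(75.58) = 75.5800.

75.5800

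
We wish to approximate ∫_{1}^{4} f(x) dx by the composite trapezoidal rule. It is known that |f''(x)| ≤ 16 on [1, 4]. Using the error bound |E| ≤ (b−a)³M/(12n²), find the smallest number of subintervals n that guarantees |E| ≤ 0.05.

27

Need 432/(12n²) ≤ 0.05.
n² ≥ 432/(12·0.05) = 720 ⇒ n ≥ 26.8328, so the smallest n is 27.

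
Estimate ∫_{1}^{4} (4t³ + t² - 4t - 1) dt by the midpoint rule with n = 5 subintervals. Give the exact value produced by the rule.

240.21

h = (4 − 1)/5 = 0.6.
Midpoints m₁,…,m₅ = 1.3, 1.9, 2.5, 3.1, 3.7.
f(m₁)=4.278, f(m₂)=22.446, f(m₃)=57.75, f(m₄)=115.374, f(m₅)=200.502.
h·[f(m₁) + f(m₂) + f(m₃) + f(m₄) + f(m₅)] = 0.6·(400.35) = 240.21.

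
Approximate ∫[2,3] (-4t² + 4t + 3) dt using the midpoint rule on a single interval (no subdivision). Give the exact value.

M = (b−a)·f(2.5) = 1·(-12) = -12.

-12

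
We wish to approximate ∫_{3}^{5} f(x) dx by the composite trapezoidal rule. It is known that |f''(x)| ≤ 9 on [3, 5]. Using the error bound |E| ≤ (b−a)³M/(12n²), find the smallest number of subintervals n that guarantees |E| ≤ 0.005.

35

Need 72/(12n²) ≤ 0.005.
n² ≥ 72/(12·0.005) = 1200 ⇒ n ≥ 34.6410, so the smallest n is 35.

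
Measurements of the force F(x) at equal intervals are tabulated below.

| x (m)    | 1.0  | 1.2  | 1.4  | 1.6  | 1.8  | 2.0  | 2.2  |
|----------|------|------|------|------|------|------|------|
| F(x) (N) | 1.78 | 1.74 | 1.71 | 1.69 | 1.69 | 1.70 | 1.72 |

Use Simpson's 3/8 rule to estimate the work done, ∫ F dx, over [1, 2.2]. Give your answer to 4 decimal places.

2.0550

h = 0.2, n = 6.
(3h/8)·[y₀ + 3y₁ + 3y₂ + 2y₃ + 3y₄ + 3y₅ + y₆] = 0.075·(27.40) = 2.0550.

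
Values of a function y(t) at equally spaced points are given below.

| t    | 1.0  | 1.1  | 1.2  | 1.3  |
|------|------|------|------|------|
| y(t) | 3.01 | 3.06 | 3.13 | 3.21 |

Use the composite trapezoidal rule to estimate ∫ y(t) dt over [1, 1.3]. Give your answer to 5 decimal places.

h = 0.1, n = 3.
(h/2)·[y₀ + 2y₁ + 2y₂ + y₃] = 0.05·(18.60) = 0.93000.

0.93000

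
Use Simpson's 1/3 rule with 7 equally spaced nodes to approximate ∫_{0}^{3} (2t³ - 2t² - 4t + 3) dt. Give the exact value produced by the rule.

h = (3 − 0)/6 = 0.5.
Nodes t₀,…,t₆ = 0, 0.5, 1, 1.5, 2, 2.5, 3.
f(t) = 2t³ - 2t² - 4t + 3: f₀=3, f₁=0.75, f₂=-1, f₃=-0.75, f₄=3, f₅=11.75, f₆=27.
(h/3)·[f₀ + 4f₁ + 2f₂ + 4f₃ + 2f₄ + 4f₅ + f₆] = 0.166667·(81) = 13.5.

13.5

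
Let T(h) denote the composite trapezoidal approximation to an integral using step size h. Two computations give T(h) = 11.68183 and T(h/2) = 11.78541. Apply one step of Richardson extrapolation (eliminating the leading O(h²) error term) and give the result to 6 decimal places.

11.819937

R = (4·T(h/2) − T(h)) / 3 = (4·11.78541 − 11.68183)/3 = (35.45981)/3 = 11.819937.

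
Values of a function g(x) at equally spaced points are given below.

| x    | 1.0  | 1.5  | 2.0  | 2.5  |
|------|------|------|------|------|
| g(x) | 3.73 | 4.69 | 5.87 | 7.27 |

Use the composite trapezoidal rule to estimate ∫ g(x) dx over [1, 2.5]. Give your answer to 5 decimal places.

h = 0.5, n = 3.
(h/2)·[y₀ + 2y₁ + 2y₂ + y₃] = 0.25·(32.12) = 8.03000.

8.03000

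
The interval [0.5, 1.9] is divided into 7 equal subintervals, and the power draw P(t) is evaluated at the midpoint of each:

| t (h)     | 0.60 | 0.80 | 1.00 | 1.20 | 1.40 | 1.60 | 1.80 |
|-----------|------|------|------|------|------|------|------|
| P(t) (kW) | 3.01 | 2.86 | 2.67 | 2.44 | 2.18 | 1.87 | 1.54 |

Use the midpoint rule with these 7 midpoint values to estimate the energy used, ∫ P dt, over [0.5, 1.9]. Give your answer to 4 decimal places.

h = 0.2, n = 7.
h·[y(m₁) + y(m₂) + y(m₃) + y(m₄) + y(m₅) + y(m₆) + y(m₇)] = 0.2·(16.57) = 3.3140.

3.3140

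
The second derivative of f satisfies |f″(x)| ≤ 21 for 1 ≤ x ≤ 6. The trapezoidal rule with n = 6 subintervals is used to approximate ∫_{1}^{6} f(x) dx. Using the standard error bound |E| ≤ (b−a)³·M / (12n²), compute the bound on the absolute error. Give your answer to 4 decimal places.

6.0764

|E| ≤ (5)³·21 / (12·6²) = 2625/432 = 6.0764.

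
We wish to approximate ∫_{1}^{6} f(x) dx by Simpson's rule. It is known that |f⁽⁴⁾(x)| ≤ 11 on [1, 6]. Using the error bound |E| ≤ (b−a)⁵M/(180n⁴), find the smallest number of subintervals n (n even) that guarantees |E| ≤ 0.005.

14

Need 34375/(180n⁴) ≤ 0.005.
n⁴ ≥ 34375/(180·0.005) = 38194.4 ⇒ n ≥ 13.9798, so the smallest even n is 14. (n must be even for Simpson's rule.)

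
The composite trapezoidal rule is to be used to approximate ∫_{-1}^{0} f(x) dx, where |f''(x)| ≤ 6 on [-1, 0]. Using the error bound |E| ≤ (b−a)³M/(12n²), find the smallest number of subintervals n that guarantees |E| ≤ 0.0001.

Need 6/(12n²) ≤ 0.0001.
n² ≥ 6/(12·0.0001) = 5000 ⇒ n ≥ 70.7107, so the smallest n is 71.

71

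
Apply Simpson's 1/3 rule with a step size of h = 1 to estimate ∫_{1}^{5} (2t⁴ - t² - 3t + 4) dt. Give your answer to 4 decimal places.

h = (5 − 1)/4 = 1.
Nodes t₀,…,t₄ = 1, 2, 3, 4, 5.
f(t) = 2t⁴ - t² - 3t + 4: f₀=2, f₁=26, f₂=148, f₃=488, f₄=1214.
(h/3)·[f₀ + 4f₁ + 2f₂ + 4f₃ + f₄] = 0.333333·(3568) = 1189.3333.

1189.3333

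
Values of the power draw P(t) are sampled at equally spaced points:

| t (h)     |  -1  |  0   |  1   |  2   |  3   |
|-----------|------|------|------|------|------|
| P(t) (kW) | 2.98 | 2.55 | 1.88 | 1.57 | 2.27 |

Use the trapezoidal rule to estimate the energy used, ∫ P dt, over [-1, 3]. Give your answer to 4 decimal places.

8.6250

h = 1, n = 4.
(h/2)·[y₀ + 2y₁ + 2y₂ + 2y₃ + y₄] = 0.5·(17.25) = 8.6250.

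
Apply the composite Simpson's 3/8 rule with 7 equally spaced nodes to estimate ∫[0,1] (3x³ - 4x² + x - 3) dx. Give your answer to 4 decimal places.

-3.0833

h = (1 − 0)/6 = 0.166667.
Nodes x₀,…,x₆ = 0, 0.166667, 0.333333, 0.5, 0.666667, 0.833333, 1.
f(x) = 3x³ - 4x² + x - 3: f₀=-3, f₁=-2.930556, f₂=-3, f₃=-3.125, f₄=-3.222222, f₅=-3.208333, f₆=-3.
(3h/8)·[f₀ + 3f₁ + 3f₂ + 2f₃ + 3f₄ + 3f₅ + f₆] = 0.0625·(-49.333333) = -3.0833.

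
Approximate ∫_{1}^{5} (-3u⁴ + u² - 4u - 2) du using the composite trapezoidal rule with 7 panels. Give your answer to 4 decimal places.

-1929.2961

h = (5 − 1)/7 = 0.571429.
Nodes u₀,…,u₇ = 1, 1.571429, 2.142857, 2.714286, 3.285714, 3.857143, 4.428571, 5.
f(u) = -3u⁴ + u² - 4u - 2: f₀=-8, f₁=-24.109954, f₂=-69.234486, f₃=-168.323199, f₄=-354.002499, f₅=-666.575594, f₆=-1154.022491, f₇=-1872.
(h/2)·[f₀ + 2f₁ + 2f₂ + 2f₃ + 2f₄ + 2f₅ + 2f₆ + f₇] = 0.285714·(-6752.536443) = -1929.2961.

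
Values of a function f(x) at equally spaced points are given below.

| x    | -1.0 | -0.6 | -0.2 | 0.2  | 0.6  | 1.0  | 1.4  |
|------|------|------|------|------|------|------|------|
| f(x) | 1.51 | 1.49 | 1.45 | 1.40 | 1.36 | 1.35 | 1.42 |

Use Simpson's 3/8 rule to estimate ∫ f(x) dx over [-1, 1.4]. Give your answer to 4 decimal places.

3.4020

h = 0.4, n = 6.
(3h/8)·[y₀ + 3y₁ + 3y₂ + 2y₃ + 3y₄ + 3y₅ + y₆] = 0.15·(22.68) = 3.4020.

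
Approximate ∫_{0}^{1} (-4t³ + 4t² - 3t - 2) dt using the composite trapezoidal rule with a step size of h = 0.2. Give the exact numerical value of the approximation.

h = (1 − 0)/5 = 0.2.
Nodes t₀,…,t₅ = 0, 0.2, 0.4, 0.6, 0.8, 1.
f(t) = -4t³ + 4t² - 3t - 2: f₀=-2, f₁=-2.472, f₂=-2.816, f₃=-3.224, f₄=-3.888, f₅=-5.
(h/2)·[f₀ + 2f₁ + 2f₂ + 2f₃ + 2f₄ + f₅] = 0.1·(-31.8) = -3.18.

-3.18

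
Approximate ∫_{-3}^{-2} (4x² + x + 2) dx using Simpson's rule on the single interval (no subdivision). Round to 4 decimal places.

S = (b−a)/6 · [f(-3) + 4f(-2.5) + f(-2)] = 0.166667·[35 + 4·24.5 + 16] = 24.8333.

24.8333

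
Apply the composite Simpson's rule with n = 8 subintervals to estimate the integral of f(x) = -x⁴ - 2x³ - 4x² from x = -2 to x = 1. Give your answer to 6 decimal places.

h = (1 − (-2))/8 = 0.375.
Nodes x₀,…,x₈ = -2, -1.625, -1.25, -0.875, -0.5, -0.125, 0.25, 0.625, 1.
f(x) = -x⁴ - 2x³ - 4x²: f₀=-16, f₁=-8.953369140625, f₂=-4.78515625, f₃=-2.308837890625, f₄=-0.8125, f₅=-0.058837890625, f₆=-0.28515625, f₇=-2.203369140625, f₈=-7.
(h/3)·[f₀ + 4f₁ + 2f₂ + 4f₃ + 2f₄ + 4f₅ + 2f₆ + 4f₇ + f₈] = 0.125·(-88.86328125) = -11.107910.

-11.107910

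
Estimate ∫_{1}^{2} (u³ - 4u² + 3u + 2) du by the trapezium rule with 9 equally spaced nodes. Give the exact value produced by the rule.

h = (2 − 1)/8 = 0.125.
Nodes u₀,…,u₈ = 1, 1.125, 1.25, 1.375, 1.5, 1.625, 1.75, 1.875, 2.
f(u) = u³ - 4u² + 3u + 2: f₀=2, f₁=1.736328125, f₂=1.453125, f₃=1.162109375, f₄=0.875, f₅=0.603515625, f₆=0.359375, f₇=0.154296875, f₈=0.
(h/2)·[f₀ + 2f₁ + 2f₂ + 2f₃ + 2f₄ + 2f₅ + 2f₆ + 2f₇ + f₈] = 0.0625·(14.6875) = 0.91796875.

0.91796875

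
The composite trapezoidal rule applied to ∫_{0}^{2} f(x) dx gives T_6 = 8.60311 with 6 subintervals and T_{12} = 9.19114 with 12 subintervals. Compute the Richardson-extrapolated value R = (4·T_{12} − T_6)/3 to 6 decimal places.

R = (4·T_{12} − T_6) / 3 = (4·9.19114 − 8.60311)/3 = (28.16145)/3 = 9.387150.

9.387150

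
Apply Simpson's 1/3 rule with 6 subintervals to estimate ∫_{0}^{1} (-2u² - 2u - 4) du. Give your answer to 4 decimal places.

h = (1 − 0)/6 = 0.166667.
Nodes u₀,…,u₆ = 0, 0.166667, 0.333333, 0.5, 0.666667, 0.833333, 1.
f(u) = -2u² - 2u - 4: f₀=-4, f₁=-4.388889, f₂=-4.888889, f₃=-5.5, f₄=-6.222222, f₅=-7.055556, f₆=-8.
(h/3)·[f₀ + 4f₁ + 2f₂ + 4f₃ + 2f₄ + 4f₅ + f₆] = 0.055556·(-102) = -5.6667.

-5.6667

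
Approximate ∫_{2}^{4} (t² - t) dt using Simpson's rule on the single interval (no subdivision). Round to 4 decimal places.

12.6667

S = (b−a)/6 · [f(2) + 4f(3) + f(4)] = 0.333333·[2 + 4·6 + 12] = 12.6667.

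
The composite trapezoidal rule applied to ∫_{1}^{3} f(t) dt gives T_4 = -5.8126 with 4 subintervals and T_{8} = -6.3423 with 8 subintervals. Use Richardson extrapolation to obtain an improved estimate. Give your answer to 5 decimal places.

R = (4·T_{8} − T_4) / 3 = (4·(-6.3423) − (-5.8126))/3 = (-19.5566)/3 = -6.51887.

-6.51887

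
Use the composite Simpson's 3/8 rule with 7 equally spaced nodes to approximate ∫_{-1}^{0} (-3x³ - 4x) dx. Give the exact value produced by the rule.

h = (0 − (-1))/6 = 0.166667.
Nodes x₀,…,x₆ = -1, -0.833333, -0.666667, -0.5, -0.333333, -0.166667, 0.
f(x) = -3x³ - 4x: f₀=7, f₁=5.069444, f₂=3.555556, f₃=2.375, f₄=1.444444, f₅=0.680556, f₆=0.
(3h/8)·[f₀ + 3f₁ + 3f₂ + 2f₃ + 3f₄ + 3f₅ + f₆] = 0.0625·(44) = 2.75.

2.75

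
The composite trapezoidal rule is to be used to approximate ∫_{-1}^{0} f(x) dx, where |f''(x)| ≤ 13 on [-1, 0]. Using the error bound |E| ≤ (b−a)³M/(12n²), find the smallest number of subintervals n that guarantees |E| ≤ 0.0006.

Need 13/(12n²) ≤ 0.0006.
n² ≥ 13/(12·0.0006) = 1805.56 ⇒ n ≥ 42.4918, so the smallest n is 43.

43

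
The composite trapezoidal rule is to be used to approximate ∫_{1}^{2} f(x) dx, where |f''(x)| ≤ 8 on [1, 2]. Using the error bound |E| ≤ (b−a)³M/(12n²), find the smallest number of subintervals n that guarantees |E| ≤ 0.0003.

48

Need 8/(12n²) ≤ 0.0003.
n² ≥ 8/(12·0.0003) = 2222.22 ⇒ n ≥ 47.1405, so the smallest n is 48.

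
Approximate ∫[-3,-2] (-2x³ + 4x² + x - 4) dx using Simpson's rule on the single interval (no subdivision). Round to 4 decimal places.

51.3333

S = (b−a)/6 · [f(-3) + 4f(-2.5) + f(-2)] = 0.166667·[83 + 4·49.75 + 26] = 51.3333.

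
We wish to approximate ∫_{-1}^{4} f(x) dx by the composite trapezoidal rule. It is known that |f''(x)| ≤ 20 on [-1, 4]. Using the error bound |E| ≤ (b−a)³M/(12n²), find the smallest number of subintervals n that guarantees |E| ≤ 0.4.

Need 2500/(12n²) ≤ 0.4.
n² ≥ 2500/(12·0.4) = 520.833 ⇒ n ≥ 22.8218, so the smallest n is 23.

23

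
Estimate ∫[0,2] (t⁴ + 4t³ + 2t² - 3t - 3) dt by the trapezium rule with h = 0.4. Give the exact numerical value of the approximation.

h = (2 − 0)/5 = 0.4.
Nodes t₀,…,t₅ = 0, 0.4, 0.8, 1.2, 1.6, 2.
f(t) = t⁴ + 4t³ + 2t² - 3t - 3: f₀=-3, f₁=-3.5984, f₂=-1.6624, f₃=5.2656, f₄=20.2576, f₅=47.
(h/2)·[f₀ + 2f₁ + 2f₂ + 2f₃ + 2f₄ + f₅] = 0.2·(84.5248) = 16.90496.

16.90496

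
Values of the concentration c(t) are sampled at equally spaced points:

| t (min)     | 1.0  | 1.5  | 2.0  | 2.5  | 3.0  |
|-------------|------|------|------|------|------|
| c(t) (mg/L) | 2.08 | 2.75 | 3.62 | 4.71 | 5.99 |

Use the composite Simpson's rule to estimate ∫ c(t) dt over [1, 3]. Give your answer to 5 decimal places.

h = 0.5, n = 4.
(h/3)·[y₀ + 4y₁ + 2y₂ + 4y₃ + y₄] = 0.166667·(45.15) = 7.52500.

7.52500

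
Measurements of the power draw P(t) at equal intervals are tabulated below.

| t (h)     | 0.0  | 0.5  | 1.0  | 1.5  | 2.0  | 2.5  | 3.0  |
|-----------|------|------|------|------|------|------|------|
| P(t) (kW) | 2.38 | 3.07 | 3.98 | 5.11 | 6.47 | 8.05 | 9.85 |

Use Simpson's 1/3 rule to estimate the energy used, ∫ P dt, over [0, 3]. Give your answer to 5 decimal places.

h = 0.5, n = 6.
(h/3)·[y₀ + 4y₁ + 2y₂ + 4y₃ + 2y₄ + 4y₅ + y₆] = 0.166667·(98.05) = 16.34167.

16.34167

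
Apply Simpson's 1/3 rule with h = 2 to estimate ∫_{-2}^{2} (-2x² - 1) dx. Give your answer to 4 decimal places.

-14.6667

h = (2 − (-2))/2 = 2.
Nodes x₀,…,x₂ = -2, 0, 2.
f(x) = -2x² - 1: f₀=-9, f₁=-1, f₂=-9.
(h/3)·[f₀ + 4f₁ + f₂] = 0.666667·(-22) = -14.6667.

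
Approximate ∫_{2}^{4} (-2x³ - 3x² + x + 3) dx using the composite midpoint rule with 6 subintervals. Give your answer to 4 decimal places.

-163.6111

h = (4 − 2)/6 = 0.333333.
Midpoints m₁,…,m₆ = 2.166667, 2.5, 2.833333, 3.166667, 3.5, 3.833333.
f(m₁)=-29.259259, f(m₂)=-44.5, f(m₃)=-63.740741, f(m₄)=-87.425926, f(m₅)=-116, f(m₆)=-149.907407.
h·[f(m₁) + f(m₂) + f(m₃) + f(m₄) + f(m₅) + f(m₆)] = 0.333333·(-490.833333) = -163.6111.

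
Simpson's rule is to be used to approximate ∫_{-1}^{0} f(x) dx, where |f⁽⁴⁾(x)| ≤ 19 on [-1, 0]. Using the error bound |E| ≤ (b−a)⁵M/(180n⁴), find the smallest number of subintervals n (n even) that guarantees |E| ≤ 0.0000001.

Need 19/(180n⁴) ≤ 0.0000001.
n⁴ ≥ 19/(180·0.0000001) = 1.05556e+06 ⇒ n ≥ 32.0531, so the smallest even n is 34. (n must be even for Simpson's rule.)

34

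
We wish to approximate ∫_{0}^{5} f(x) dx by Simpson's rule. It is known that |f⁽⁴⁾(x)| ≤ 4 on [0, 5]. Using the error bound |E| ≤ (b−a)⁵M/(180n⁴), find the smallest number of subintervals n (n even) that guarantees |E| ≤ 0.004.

12

Need 12500/(180n⁴) ≤ 0.004.
n⁴ ≥ 12500/(180·0.004) = 17361.1 ⇒ n ≥ 11.4787, so the smallest even n is 12. (n must be even for Simpson's rule.)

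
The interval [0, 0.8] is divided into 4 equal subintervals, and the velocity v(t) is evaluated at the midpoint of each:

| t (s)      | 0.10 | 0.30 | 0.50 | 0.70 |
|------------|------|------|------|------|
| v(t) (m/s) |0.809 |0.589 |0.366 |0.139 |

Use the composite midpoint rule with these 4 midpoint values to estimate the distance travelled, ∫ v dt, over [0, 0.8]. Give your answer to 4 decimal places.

0.3806

h = 0.2, n = 4.
h·[y(m₁) + y(m₂) + y(m₃) + y(m₄)] = 0.2·(1.903) = 0.3806.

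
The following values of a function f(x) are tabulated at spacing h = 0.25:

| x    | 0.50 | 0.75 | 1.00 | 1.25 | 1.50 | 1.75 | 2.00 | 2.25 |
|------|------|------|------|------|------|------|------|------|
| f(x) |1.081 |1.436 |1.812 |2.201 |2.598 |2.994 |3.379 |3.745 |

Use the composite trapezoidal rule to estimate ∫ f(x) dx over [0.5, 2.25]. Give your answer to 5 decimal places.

4.20825

h = 0.25, n = 7.
(h/2)·[y₀ + 2y₁ + 2y₂ + 2y₃ + 2y₄ + 2y₅ + 2y₆ + y₇] = 0.125·(33.666) = 4.20825.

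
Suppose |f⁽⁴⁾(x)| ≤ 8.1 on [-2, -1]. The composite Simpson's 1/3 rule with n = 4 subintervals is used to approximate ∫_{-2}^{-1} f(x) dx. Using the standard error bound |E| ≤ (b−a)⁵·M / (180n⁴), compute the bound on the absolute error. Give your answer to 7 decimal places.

0.0001758

|E| ≤ (1)⁵·8.1 / (180·4⁴) = 8.1/46080 = 0.0001758.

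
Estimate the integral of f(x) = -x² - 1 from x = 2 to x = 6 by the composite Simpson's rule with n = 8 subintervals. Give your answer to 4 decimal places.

h = (6 − 2)/8 = 0.5.
Nodes x₀,…,x₈ = 2, 2.5, 3, 3.5, 4, 4.5, 5, 5.5, 6.
f(x) = -x² - 1: f₀=-5, f₁=-7.25, f₂=-10, f₃=-13.25, f₄=-17, f₅=-21.25, f₆=-26, f₇=-31.25, f₈=-37.
(h/3)·[f₀ + 4f₁ + 2f₂ + 4f₃ + 2f₄ + 4f₅ + 2f₆ + 4f₇ + f₈] = 0.166667·(-440) = -73.3333.

-73.3333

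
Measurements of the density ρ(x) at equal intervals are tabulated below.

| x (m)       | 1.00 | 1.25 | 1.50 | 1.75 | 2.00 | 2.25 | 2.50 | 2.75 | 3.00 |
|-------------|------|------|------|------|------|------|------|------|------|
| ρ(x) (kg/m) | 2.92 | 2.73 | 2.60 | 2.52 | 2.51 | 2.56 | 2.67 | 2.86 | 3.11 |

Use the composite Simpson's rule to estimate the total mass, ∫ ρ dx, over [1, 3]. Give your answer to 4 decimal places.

5.3558

h = 0.25, n = 8.
(h/3)·[y₀ + 4y₁ + 2y₂ + 4y₃ + 2y₄ + 4y₅ + 2y₆ + 4y₇ + y₈] = 0.083333·(64.27) = 5.3558.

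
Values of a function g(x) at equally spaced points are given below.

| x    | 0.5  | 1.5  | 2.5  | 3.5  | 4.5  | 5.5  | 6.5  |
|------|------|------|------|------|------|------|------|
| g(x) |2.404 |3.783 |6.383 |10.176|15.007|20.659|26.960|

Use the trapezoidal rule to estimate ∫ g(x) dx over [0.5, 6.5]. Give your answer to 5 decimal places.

70.69000

h = 1, n = 6.
(h/2)·[y₀ + 2y₁ + 2y₂ + 2y₃ + 2y₄ + 2y₅ + y₆] = 0.5·(141.380) = 70.69000.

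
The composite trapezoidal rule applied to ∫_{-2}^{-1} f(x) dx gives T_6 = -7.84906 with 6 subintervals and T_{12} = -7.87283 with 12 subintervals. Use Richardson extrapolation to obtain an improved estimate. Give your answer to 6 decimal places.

-7.880753

R = (4·T_{12} − T_6) / 3 = (4·(-7.87283) − (-7.84906))/3 = (-23.64226)/3 = -7.880753.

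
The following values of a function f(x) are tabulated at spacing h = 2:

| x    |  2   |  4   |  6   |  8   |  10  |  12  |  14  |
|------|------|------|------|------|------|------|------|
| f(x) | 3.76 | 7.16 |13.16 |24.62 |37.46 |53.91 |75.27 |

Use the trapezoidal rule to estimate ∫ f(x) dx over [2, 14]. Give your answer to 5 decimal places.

351.65000

h = 2, n = 6.
(h/2)·[y₀ + 2y₁ + 2y₂ + 2y₃ + 2y₄ + 2y₅ + y₆] = 1·(351.65) = 351.65000.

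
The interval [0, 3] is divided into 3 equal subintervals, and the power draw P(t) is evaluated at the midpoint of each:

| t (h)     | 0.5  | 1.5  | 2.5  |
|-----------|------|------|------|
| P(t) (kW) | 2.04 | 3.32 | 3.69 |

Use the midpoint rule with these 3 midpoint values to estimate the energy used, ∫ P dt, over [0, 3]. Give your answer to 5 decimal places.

h = 1, n = 3.
h·[y(m₁) + y(m₂) + y(m₃)] = 1·(9.05) = 9.05000.

9.05000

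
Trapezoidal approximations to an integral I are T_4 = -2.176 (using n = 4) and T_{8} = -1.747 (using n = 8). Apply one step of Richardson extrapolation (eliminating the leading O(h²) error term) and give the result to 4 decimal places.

-1.6040

R = (4·T_{8} − T_4) / 3 = (4·(-1.747) − (-2.176))/3 = (-4.812)/3 = -1.6040.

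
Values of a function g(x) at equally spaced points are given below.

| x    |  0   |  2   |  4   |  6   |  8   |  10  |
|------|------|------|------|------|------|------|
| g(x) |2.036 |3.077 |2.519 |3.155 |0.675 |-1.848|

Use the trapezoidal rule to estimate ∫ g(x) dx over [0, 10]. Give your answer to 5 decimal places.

19.04000

h = 2, n = 5.
(h/2)·[y₀ + 2y₁ + 2y₂ + 2y₃ + 2y₄ + y₅] = 1·(19.040) = 19.04000.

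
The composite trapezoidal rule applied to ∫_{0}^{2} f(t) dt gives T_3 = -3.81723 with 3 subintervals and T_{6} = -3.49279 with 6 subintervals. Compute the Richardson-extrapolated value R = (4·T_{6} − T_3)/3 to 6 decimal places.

-3.384643

R = (4·T_{6} − T_3) / 3 = (4·(-3.49279) − (-3.81723))/3 = (-10.15393)/3 = -3.384643.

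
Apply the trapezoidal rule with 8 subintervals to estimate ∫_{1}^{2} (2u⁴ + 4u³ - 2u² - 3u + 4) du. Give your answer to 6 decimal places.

22.347900

h = (2 − 1)/8 = 0.125.
Nodes u₀,…,u₈ = 1, 1.125, 1.25, 1.375, 1.5, 1.625, 1.75, 1.875, 2.
f(u) = 2u⁴ + 4u³ - 2u² - 3u + 4: f₀=5, f₁=6.99267578125, f₂=9.8203125, f₃=13.64111328125, f₄=18.625, f₅=24.95361328125, f₆=32.8203125, f₇=42.43017578125, f₈=54.
(h/2)·[f₀ + 2f₁ + 2f₂ + 2f₃ + 2f₄ + 2f₅ + 2f₆ + 2f₇ + f₈] = 0.0625·(357.56640625) = 22.347900.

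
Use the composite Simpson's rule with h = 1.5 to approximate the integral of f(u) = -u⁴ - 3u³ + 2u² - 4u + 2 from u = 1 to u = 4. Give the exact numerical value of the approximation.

h = (4 − 1)/2 = 1.5.
Nodes u₀,…,u₂ = 1, 2.5, 4.
f(u) = -u⁴ - 3u³ + 2u² - 4u + 2: f₀=-4, f₁=-81.4375, f₂=-430.
(h/3)·[f₀ + 4f₁ + f₂] = 0.5·(-759.75) = -379.875.

-379.875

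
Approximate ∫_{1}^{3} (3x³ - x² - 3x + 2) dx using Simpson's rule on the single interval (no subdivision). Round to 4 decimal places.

S = (b−a)/6 · [f(1) + 4f(2) + f(3)] = 0.333333·[1 + 4·16 + 65] = 43.3333.

43.3333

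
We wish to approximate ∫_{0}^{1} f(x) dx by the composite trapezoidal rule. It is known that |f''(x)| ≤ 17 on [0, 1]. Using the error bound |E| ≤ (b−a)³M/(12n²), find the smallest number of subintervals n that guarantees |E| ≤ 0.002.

27

Need 17/(12n²) ≤ 0.002.
n² ≥ 17/(12·0.002) = 708.333 ⇒ n ≥ 26.6145, so the smallest n is 27.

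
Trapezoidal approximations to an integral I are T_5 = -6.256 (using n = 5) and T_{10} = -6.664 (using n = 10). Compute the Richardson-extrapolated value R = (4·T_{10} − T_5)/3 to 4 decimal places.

R = (4·T_{10} − T_5) / 3 = (4·(-6.664) − (-6.256))/3 = (-20.400)/3 = -6.8000.

-6.8000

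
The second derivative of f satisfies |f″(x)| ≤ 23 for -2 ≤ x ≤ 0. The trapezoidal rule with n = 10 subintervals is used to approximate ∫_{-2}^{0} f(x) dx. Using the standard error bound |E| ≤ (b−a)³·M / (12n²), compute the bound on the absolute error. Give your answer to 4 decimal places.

|E| ≤ (2)³·23 / (12·10²) = 184/1200 = 0.1533.

0.1533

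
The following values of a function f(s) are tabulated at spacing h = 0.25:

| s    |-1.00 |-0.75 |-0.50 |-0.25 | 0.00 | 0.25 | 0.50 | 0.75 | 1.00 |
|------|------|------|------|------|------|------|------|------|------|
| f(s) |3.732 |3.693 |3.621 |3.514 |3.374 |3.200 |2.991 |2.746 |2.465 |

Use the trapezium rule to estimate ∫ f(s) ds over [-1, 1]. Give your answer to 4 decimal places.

h = 0.25, n = 8.
(h/2)·[y₀ + 2y₁ + 2y₂ + 2y₃ + 2y₄ + 2y₅ + 2y₆ + 2y₇ + y₈] = 0.125·(52.475) = 6.5594.

6.5594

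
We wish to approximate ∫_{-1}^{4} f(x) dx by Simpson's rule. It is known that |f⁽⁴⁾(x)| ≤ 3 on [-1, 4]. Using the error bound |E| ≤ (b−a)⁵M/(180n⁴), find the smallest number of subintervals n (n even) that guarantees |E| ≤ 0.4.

Need 9375/(180n⁴) ≤ 0.4.
n⁴ ≥ 9375/(180·0.4) = 130.208 ⇒ n ≥ 3.3780, so the smallest even n is 4. (n must be even for Simpson's rule.)

4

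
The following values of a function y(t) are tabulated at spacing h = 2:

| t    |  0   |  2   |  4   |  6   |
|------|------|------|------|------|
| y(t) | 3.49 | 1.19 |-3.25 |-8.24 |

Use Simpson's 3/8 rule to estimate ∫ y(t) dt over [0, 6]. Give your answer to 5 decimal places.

-8.19750

h = 2, n = 3.
(3h/8)·[y₀ + 3y₁ + 3y₂ + y₃] = 0.75·(-10.93) = -8.19750.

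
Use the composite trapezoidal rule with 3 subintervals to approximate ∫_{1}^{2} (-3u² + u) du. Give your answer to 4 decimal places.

-5.5556

h = (2 − 1)/3 = 0.333333.
Nodes u₀,…,u₃ = 1, 1.333333, 1.666667, 2.
f(u) = -3u² + u: f₀=-2, f₁=-4, f₂=-6.666667, f₃=-10.
(h/2)·[f₀ + 2f₁ + 2f₂ + f₃] = 0.166667·(-33.333333) = -5.5556.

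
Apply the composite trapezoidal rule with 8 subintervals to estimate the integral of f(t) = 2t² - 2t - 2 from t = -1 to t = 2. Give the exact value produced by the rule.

h = (2 − (-1))/8 = 0.375.
Nodes t₀,…,t₈ = -1, -0.625, -0.25, 0.125, 0.5, 0.875, 1.25, 1.625, 2.
f(t) = 2t² - 2t - 2: f₀=2, f₁=0.03125, f₂=-1.375, f₃=-2.21875, f₄=-2.5, f₅=-2.21875, f₆=-1.375, f₇=0.03125, f₈=2.
(h/2)·[f₀ + 2f₁ + 2f₂ + 2f₃ + 2f₄ + 2f₅ + 2f₆ + 2f₇ + f₈] = 0.1875·(-15.25) = -2.859375.

-2.859375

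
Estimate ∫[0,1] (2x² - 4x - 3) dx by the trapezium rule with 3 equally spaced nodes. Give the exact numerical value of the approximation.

h = (1 − 0)/2 = 0.5.
Nodes x₀,…,x₂ = 0, 0.5, 1.
f(x) = 2x² - 4x - 3: f₀=-3, f₁=-4.5, f₂=-5.
(h/2)·[f₀ + 2f₁ + f₂] = 0.25·(-17) = -4.25.

-4.25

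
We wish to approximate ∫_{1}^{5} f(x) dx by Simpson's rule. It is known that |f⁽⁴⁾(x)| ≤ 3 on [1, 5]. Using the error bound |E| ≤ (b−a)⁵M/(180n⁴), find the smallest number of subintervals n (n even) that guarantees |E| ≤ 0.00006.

24

Need 3072/(180n⁴) ≤ 0.00006.
n⁴ ≥ 3072/(180·0.00006) = 284444 ⇒ n ≥ 23.0940, so the smallest even n is 24. (n must be even for Simpson's rule.)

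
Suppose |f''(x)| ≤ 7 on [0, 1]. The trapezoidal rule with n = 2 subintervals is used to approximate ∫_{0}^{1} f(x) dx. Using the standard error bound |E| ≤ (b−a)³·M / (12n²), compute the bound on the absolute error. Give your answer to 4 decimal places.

0.1458

|E| ≤ (1)³·7 / (12·2²) = 7/48 = 0.1458.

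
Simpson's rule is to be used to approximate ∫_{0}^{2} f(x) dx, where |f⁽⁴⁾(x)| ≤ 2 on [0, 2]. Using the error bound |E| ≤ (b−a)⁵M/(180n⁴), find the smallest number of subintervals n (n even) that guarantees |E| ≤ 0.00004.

Need 64/(180n⁴) ≤ 0.00004.
n⁴ ≥ 64/(180·0.00004) = 8888.89 ⇒ n ≥ 9.7098, so the smallest even n is 10. (n must be even for Simpson's rule.)

10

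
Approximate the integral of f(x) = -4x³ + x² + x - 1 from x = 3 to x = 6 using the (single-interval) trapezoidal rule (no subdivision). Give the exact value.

T = (b−a)/2 · [f(3) + f(6)] = 1.5·[(-97) + (-823)] = -1380.

-1380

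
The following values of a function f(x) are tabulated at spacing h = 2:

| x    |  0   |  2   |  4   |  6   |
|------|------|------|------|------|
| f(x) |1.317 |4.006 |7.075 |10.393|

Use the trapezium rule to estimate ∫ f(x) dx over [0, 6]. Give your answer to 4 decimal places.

33.8720

h = 2, n = 3.
(h/2)·[y₀ + 2y₁ + 2y₂ + y₃] = 1·(33.872) = 33.8720.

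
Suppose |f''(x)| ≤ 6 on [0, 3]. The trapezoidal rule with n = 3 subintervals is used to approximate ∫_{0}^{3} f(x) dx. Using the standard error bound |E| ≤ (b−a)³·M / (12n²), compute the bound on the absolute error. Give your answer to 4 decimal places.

1.5000

|E| ≤ (3)³·6 / (12·3²) = 162/108 = 1.5000.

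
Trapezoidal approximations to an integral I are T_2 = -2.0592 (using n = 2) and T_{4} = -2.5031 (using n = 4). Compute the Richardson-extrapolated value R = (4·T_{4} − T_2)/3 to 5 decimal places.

R = (4·T_{4} − T_2) / 3 = (4·(-2.5031) − (-2.0592))/3 = (-7.9532)/3 = -2.65107.

-2.65107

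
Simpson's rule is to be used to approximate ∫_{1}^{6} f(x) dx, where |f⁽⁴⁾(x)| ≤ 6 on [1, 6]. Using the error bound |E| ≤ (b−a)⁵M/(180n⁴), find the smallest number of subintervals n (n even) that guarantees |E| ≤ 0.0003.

26

Need 18750/(180n⁴) ≤ 0.0003.
n⁴ ≥ 18750/(180·0.0003) = 347222 ⇒ n ≥ 24.2746, so the smallest even n is 26. (n must be even for Simpson's rule.)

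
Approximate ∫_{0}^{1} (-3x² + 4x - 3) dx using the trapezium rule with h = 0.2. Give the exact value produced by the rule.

h = (1 − 0)/5 = 0.2.
Nodes x₀,…,x₅ = 0, 0.2, 0.4, 0.6, 0.8, 1.
f(x) = -3x² + 4x - 3: f₀=-3, f₁=-2.32, f₂=-1.88, f₃=-1.68, f₄=-1.72, f₅=-2.
(h/2)·[f₀ + 2f₁ + 2f₂ + 2f₃ + 2f₄ + f₅] = 0.1·(-20.2) = -2.02.

-2.02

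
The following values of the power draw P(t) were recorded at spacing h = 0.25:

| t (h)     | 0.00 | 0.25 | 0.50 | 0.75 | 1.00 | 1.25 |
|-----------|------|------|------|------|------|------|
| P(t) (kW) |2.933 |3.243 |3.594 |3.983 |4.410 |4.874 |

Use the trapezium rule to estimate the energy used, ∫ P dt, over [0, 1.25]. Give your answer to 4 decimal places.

4.7834

h = 0.25, n = 5.
(h/2)·[y₀ + 2y₁ + 2y₂ + 2y₃ + 2y₄ + y₅] = 0.125·(38.267) = 4.7834.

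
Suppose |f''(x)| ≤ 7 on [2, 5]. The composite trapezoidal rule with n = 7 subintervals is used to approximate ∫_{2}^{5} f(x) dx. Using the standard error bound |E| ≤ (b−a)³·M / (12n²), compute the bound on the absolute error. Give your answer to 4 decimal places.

0.3214

|E| ≤ (3)³·7 / (12·7²) = 189/588 = 0.3214.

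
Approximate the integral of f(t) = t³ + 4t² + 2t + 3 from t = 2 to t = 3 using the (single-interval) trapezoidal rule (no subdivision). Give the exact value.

T = (b−a)/2 · [f(2) + f(3)] = 0.5·[31 + 72] = 51.5.

51.5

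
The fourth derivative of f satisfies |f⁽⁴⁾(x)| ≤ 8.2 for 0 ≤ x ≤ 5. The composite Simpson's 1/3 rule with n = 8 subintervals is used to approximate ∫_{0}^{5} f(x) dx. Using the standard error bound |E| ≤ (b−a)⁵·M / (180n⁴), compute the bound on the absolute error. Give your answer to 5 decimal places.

0.03476

|E| ≤ (5)⁵·8.2 / (180·8⁴) = 25625/737280 = 0.03476.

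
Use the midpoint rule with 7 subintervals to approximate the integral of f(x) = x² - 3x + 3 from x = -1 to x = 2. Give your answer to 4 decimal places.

h = (2 − (-1))/7 = 0.428571.
Midpoints m₁,…,m₇ = -0.785714, -0.357143, 0.071429, 0.5, 0.928571, 1.357143, 1.785714.
f(m₁)=5.974490, f(m₂)=4.198980, f(m₃)=2.790816, f(m₄)=1.75, f(m₅)=1.076531, f(m₆)=0.770408, f(m₇)=0.831633.
h·[f(m₁) + f(m₂) + f(m₃) + f(m₄) + f(m₅) + f(m₆) + f(m₇)] = 0.428571·(17.392857) = 7.4541.

7.4541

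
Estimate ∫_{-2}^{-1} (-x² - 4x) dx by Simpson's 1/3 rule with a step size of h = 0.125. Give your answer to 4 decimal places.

3.6667

h = (-1 − (-2))/8 = 0.125.
Nodes x₀,…,x₈ = -2, -1.875, -1.75, -1.625, -1.5, -1.375, -1.25, -1.125, -1.
f(x) = -x² - 4x: f₀=4, f₁=3.984375, f₂=3.9375, f₃=3.859375, f₄=3.75, f₅=3.609375, f₆=3.4375, f₇=3.234375, f₈=3.
(h/3)·[f₀ + 4f₁ + 2f₂ + 4f₃ + 2f₄ + 4f₅ + 2f₆ + 4f₇ + f₈] = 0.041667·(88) = 3.6667.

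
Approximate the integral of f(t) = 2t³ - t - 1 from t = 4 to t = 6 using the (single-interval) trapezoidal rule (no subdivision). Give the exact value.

548

T = (b−a)/2 · [f(4) + f(6)] = 1·[123 + 425] = 548.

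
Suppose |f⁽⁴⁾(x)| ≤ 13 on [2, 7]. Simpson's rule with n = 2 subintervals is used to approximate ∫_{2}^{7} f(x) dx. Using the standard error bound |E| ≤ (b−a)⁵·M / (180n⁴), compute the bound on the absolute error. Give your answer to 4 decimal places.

|E| ≤ (5)⁵·13 / (180·2⁴) = 40625/2880 = 14.1059.

14.1059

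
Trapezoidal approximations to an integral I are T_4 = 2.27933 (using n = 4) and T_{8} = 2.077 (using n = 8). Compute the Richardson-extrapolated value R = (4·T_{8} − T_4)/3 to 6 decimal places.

R = (4·T_{8} − T_4) / 3 = (4·2.077 − 2.27933)/3 = (6.02867)/3 = 2.009557.

2.009557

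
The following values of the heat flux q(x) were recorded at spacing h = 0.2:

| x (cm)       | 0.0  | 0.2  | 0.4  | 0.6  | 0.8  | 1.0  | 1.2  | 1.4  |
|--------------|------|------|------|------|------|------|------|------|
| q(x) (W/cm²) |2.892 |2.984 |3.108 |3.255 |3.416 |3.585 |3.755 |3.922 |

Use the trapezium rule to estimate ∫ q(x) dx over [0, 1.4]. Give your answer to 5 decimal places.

4.70200

h = 0.2, n = 7.
(h/2)·[y₀ + 2y₁ + 2y₂ + 2y₃ + 2y₄ + 2y₅ + 2y₆ + y₇] = 0.1·(47.020) = 4.70200.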